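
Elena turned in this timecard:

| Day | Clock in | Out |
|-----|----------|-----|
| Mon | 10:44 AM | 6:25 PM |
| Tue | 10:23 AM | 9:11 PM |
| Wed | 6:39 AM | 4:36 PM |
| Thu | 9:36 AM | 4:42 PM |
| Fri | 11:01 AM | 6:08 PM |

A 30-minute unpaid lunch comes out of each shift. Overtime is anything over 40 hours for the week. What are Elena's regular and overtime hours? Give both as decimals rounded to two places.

Regular 40.00 hours, overtime 0.15 hours

Mon: 10:44 AM–6:25 PM = 7 h 41 min; less 30 min break → 7 h 11 min
Tue: 10:23 AM–9:11 PM = 10 h 48 min; less 30 min break → 10 h 18 min
Wed: 6:39 AM–4:36 PM = 9 h 57 min; less 30 min break → 9 h 27 min
Thu: 9:36 AM–4:42 PM = 7 h 6 min; less 30 min break → 6 h 36 min
Fri: 11:01 AM–6:08 PM = 7 h 7 min; less 30 min break → 6 h 37 min
Total worked: 40 h 9 min = 40.15 h.
Threshold 40 h → overtime 0 h 9 min, regular 40 h 0 min.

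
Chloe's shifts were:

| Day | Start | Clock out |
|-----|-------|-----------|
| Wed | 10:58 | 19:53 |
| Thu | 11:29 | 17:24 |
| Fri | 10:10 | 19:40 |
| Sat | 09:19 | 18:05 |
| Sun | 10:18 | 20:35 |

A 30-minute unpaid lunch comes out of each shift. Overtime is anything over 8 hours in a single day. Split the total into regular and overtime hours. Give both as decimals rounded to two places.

Regular 37.42 hours, overtime 3.47 hours

Wed: 10:58–19:53 = 8 h 55 min; less 30 min break → 8 h 25 min
Thu: 11:29–17:24 = 5 h 55 min; less 30 min break → 5 h 25 min
Fri: 10:10–19:40 = 9 h 30 min; less 30 min break → 9 h 0 min
Sat: 09:19–18:05 = 8 h 46 min; less 30 min break → 8 h 16 min
Sun: 10:18–20:35 = 10 h 17 min; less 30 min break → 9 h 47 min
Wed reg 8 h 0 min / OT 0 h 25 min; Thu reg 5 h 25 min / OT 0 h 0 min; Fri reg 8 h 0 min / OT 1 h 0 min; Sat reg 8 h 0 min / OT 0 h 16 min; Sun reg 8 h 0 min / OT 1 h 47 min.
Totals: regular 37 h 25 min, overtime 3 h 28 min.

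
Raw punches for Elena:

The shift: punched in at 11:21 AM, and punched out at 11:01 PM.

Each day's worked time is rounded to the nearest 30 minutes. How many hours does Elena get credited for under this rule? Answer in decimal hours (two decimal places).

The shift: 11:21 AM–11:01 PM = 11 h 40 min → rounds to 11 h 30 min

11.50 hours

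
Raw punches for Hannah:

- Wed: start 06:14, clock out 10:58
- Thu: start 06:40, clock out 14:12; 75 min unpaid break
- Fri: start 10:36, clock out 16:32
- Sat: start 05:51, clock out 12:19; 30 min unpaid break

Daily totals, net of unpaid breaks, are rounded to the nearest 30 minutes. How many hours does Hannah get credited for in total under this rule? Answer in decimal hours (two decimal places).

23.00 hours

Wed: 06:14–10:58 = 4 h 44 min → rounds to 4 h 30 min
Thu: 06:40–14:12 = 7 h 32 min − 75 min = 6 h 17 min → rounds to 6 h 30 min
Fri: 10:36–16:32 = 5 h 56 min → rounds to 6 h 0 min
Sat: 05:51–12:19 = 6 h 28 min − 30 min = 5 h 58 min → rounds to 6 h 0 min
Total credited: 23 h 0 min.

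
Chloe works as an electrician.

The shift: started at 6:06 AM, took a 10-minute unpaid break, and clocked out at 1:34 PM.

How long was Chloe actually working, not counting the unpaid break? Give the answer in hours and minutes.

7 h 18 min

The shift: 6:06 AM–1:34 PM = 7 h 28 min; less 10 min break → 7 h 18 min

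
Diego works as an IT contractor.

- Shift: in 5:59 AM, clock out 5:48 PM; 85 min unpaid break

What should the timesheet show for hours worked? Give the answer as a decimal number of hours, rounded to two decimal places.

Shift: 5:59 AM–5:48 PM = 11 h 49 min; less 85 min break → 10 h 24 min

10.40 hours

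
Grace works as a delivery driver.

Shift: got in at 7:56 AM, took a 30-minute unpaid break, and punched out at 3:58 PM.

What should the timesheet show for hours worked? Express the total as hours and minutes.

7 h 32 min

Shift: 7:56 AM–3:58 PM = 8 h 2 min; less 30 min break → 7 h 32 min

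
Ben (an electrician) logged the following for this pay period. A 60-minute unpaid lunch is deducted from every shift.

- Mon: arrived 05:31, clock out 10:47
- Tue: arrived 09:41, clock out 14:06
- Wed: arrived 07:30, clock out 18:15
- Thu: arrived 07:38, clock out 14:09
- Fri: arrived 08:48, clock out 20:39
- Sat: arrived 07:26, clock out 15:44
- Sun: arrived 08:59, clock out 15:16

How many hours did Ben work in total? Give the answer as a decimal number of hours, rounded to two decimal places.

46.38 hours

Mon: 05:31–10:47 = 5 h 16 min; less 60 min break → 4 h 16 min
Tue: 09:41–14:06 = 4 h 25 min; less 60 min break → 3 h 25 min
Wed: 07:30–18:15 = 10 h 45 min; less 60 min break → 9 h 45 min
Thu: 07:38–14:09 = 6 h 31 min; less 60 min break → 5 h 31 min
Fri: 08:48–20:39 = 11 h 51 min; less 60 min break → 10 h 51 min
Sat: 07:26–15:44 = 8 h 18 min; less 60 min break → 7 h 18 min
Sun: 08:59–15:16 = 6 h 17 min; less 60 min break → 5 h 17 min
Total: 4 h 16 min + 3 h 25 min + 9 h 45 min + 5 h 31 min + 10 h 51 min + 7 h 18 min + 5 h 17 min = 46 h 23 min.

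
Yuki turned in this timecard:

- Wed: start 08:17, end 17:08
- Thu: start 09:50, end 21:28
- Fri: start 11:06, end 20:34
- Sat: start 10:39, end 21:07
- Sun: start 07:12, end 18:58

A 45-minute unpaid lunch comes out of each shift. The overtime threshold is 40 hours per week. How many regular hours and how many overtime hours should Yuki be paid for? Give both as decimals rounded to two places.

Wed: 08:17–17:08 = 8 h 51 min; less 45 min break → 8 h 6 min
Thu: 09:50–21:28 = 11 h 38 min; less 45 min break → 10 h 53 min
Fri: 11:06–20:34 = 9 h 28 min; less 45 min break → 8 h 43 min
Sat: 10:39–21:07 = 10 h 28 min; less 45 min break → 9 h 43 min
Sun: 07:12–18:58 = 11 h 46 min; less 45 min break → 11 h 1 min
Total worked: 48 h 26 min = 48.43 h.
Threshold 40 h → overtime 8 h 26 min, regular 40 h 0 min.

Regular 40.00 hours, overtime 8.43 hours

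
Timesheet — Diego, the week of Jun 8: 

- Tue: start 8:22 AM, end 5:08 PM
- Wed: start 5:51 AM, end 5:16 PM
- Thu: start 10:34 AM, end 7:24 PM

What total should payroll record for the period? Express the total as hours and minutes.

29 h 1 min

Tue: 8:22 AM–5:08 PM = 8 h 46 min
Wed: 5:51 AM–5:16 PM = 11 h 25 min
Thu: 10:34 AM–7:24 PM = 8 h 50 min
Total: 8 h 46 min + 11 h 25 min + 8 h 50 min = 29 h 1 min.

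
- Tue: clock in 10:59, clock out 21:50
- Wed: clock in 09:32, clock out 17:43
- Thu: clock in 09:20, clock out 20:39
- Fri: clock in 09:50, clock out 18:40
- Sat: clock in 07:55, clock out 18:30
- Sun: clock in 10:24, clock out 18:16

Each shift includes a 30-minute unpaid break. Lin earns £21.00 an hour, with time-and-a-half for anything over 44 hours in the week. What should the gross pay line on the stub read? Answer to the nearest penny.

Tue: 10:59–21:50 = 10 h 51 min; less 30 min break → 10 h 21 min
Wed: 09:32–17:43 = 8 h 11 min; less 30 min break → 7 h 41 min
Thu: 09:20–20:39 = 11 h 19 min; less 30 min break → 10 h 49 min
Fri: 09:50–18:40 = 8 h 50 min; less 30 min break → 8 h 20 min
Sat: 07:55–18:30 = 10 h 35 min; less 30 min break → 10 h 5 min
Sun: 10:24–18:16 = 7 h 52 min; less 30 min break → 7 h 22 min
Total worked: 54 h 38 min = 3278 min.
Regular 44 h 0 min = 2640 min at £21.00/h; overtime 10 h 38 min = 638 min at £31.50/h.
Pay = (2640 × £21.00 + 638 × £31.50) ÷ 60 = £1258.95.

£1258.95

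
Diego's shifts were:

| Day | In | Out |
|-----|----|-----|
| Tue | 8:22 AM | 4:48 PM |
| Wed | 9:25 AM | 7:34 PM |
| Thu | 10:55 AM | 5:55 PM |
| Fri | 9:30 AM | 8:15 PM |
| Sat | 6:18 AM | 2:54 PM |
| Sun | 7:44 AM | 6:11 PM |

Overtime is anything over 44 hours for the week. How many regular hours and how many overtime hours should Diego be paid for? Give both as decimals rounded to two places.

Regular 44.00 hours, overtime 11.38 hours

Tue: 8:22 AM–4:48 PM = 8 h 26 min
Wed: 9:25 AM–7:34 PM = 10 h 9 min
Thu: 10:55 AM–5:55 PM = 7 h 0 min
Fri: 9:30 AM–8:15 PM = 10 h 45 min
Sat: 6:18 AM–2:54 PM = 8 h 36 min
Sun: 7:44 AM–6:11 PM = 10 h 27 min
Total worked: 55 h 23 min = 55.38 h.
Threshold 44 h → overtime 11 h 23 min, regular 44 h 0 min.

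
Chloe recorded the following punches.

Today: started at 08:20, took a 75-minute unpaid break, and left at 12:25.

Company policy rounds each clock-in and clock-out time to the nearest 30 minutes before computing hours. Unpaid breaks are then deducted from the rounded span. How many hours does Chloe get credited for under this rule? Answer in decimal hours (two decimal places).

Today: in 08:20→08:30, out 12:25→12:30; 4 h 0 min − 75 min = 2 h 45 min

2.75 hours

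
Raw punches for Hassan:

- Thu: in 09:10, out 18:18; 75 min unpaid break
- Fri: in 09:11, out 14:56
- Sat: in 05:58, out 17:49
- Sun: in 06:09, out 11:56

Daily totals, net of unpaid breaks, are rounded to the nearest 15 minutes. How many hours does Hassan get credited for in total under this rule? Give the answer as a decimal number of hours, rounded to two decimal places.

31.25 hours

Thu: 09:10–18:18 = 9 h 8 min − 75 min = 7 h 53 min → rounds to 8 h 0 min
Fri: 09:11–14:56 = 5 h 45 min → rounds to 5 h 45 min
Sat: 05:58–17:49 = 11 h 51 min → rounds to 11 h 45 min
Sun: 06:09–11:56 = 5 h 47 min → rounds to 5 h 45 min
Total credited: 31 h 15 min.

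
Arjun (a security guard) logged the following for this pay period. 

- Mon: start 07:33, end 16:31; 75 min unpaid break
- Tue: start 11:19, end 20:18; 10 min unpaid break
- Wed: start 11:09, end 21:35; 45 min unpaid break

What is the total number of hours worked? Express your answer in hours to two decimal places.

Mon: 07:33–16:31 = 8 h 58 min; less 75 min break → 7 h 43 min
Tue: 11:19–20:18 = 8 h 59 min; less 10 min break → 8 h 49 min
Wed: 11:09–21:35 = 10 h 26 min; less 45 min break → 9 h 41 min
Total: 7 h 43 min + 8 h 49 min + 9 h 41 min = 26 h 13 min.

26.22 hours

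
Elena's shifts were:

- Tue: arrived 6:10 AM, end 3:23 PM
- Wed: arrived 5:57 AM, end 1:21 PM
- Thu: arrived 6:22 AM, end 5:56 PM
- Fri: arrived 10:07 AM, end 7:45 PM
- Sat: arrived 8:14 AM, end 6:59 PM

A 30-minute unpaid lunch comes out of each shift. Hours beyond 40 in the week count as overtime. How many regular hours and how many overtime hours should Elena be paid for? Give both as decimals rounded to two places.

Tue: 6:10 AM–3:23 PM = 9 h 13 min; less 30 min break → 8 h 43 min
Wed: 5:57 AM–1:21 PM = 7 h 24 min; less 30 min break → 6 h 54 min
Thu: 6:22 AM–5:56 PM = 11 h 34 min; less 30 min break → 11 h 4 min
Fri: 10:07 AM–7:45 PM = 9 h 38 min; less 30 min break → 9 h 8 min
Sat: 8:14 AM–6:59 PM = 10 h 45 min; less 30 min break → 10 h 15 min
Total worked: 46 h 4 min = 46.07 h.
Threshold 40 h → overtime 6 h 4 min, regular 40 h 0 min.

Regular 40.00 hours, overtime 6.07 hours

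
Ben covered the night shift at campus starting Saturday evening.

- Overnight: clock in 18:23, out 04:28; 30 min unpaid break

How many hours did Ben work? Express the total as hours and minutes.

9 h 35 min

Overnight: 18:23 → midnight = 5 h 37 min; midnight → 04:28 = 4 h 28 min; span 10 h 5 min; less 30 min break → 9 h 35 min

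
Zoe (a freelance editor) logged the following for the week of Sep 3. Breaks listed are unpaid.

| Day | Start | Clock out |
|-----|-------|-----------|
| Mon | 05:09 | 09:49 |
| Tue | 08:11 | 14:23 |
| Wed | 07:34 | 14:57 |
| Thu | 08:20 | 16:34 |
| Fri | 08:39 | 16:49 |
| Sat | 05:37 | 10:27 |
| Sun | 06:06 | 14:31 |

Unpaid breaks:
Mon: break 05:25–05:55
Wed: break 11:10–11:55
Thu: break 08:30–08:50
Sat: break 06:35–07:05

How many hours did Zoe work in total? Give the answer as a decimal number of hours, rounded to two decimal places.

45.82 hours

Mon: 05:09–09:49 = 4 h 40 min; less 30 min break → 4 h 10 min
Tue: 08:11–14:23 = 6 h 12 min
Wed: 07:34–14:57 = 7 h 23 min; less 45 min break → 6 h 38 min
Thu: 08:20–16:34 = 8 h 14 min; less 20 min break → 7 h 54 min
Fri: 08:39–16:49 = 8 h 10 min
Sat: 05:37–10:27 = 4 h 50 min; less 30 min break → 4 h 20 min
Sun: 06:06–14:31 = 8 h 25 min
Total: 4 h 10 min + 6 h 12 min + 6 h 38 min + 7 h 54 min + 8 h 10 min + 4 h 20 min + 8 h 25 min = 45 h 49 min.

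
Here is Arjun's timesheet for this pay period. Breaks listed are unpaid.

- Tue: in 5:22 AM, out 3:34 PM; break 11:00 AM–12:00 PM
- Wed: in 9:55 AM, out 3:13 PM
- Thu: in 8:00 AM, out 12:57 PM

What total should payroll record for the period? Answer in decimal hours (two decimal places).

19.45 hours

Tue: 5:22 AM–3:34 PM = 10 h 12 min; less 60 min break → 9 h 12 min
Wed: 9:55 AM–3:13 PM = 5 h 18 min
Thu: 8:00 AM–12:57 PM = 4 h 57 min
Total: 9 h 12 min + 5 h 18 min + 4 h 57 min = 19 h 27 min.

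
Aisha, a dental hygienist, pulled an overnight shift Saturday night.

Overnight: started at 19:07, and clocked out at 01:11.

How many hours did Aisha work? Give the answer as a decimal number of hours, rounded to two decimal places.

Overnight: 19:07 → midnight = 4 h 53 min; midnight → 01:11 = 1 h 11 min; span 6 h 4 min

6.07 hours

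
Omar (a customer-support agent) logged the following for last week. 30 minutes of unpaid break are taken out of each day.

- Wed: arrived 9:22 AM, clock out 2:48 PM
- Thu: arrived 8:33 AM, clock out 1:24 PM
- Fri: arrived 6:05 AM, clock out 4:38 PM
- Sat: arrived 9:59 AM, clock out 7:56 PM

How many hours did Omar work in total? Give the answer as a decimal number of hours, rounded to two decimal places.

Wed: 9:22 AM–2:48 PM = 5 h 26 min; less 30 min break → 4 h 56 min
Thu: 8:33 AM–1:24 PM = 4 h 51 min; less 30 min break → 4 h 21 min
Fri: 6:05 AM–4:38 PM = 10 h 33 min; less 30 min break → 10 h 3 min
Sat: 9:59 AM–7:56 PM = 9 h 57 min; less 30 min break → 9 h 27 min
Total: 4 h 56 min + 4 h 21 min + 10 h 3 min + 9 h 27 min = 28 h 47 min.

28.78 hours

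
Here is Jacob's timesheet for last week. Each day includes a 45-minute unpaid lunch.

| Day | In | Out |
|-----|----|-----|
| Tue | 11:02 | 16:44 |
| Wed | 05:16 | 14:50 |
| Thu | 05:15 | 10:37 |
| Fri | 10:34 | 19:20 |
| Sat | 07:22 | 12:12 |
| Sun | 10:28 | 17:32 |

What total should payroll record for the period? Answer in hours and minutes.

36 h 48 min

Tue: 11:02–16:44 = 5 h 42 min; less 45 min break → 4 h 57 min
Wed: 05:16–14:50 = 9 h 34 min; less 45 min break → 8 h 49 min
Thu: 05:15–10:37 = 5 h 22 min; less 45 min break → 4 h 37 min
Fri: 10:34–19:20 = 8 h 46 min; less 45 min break → 8 h 1 min
Sat: 07:22–12:12 = 4 h 50 min; less 45 min break → 4 h 5 min
Sun: 10:28–17:32 = 7 h 4 min; less 45 min break → 6 h 19 min
Total: 4 h 57 min + 8 h 49 min + 4 h 37 min + 8 h 1 min + 4 h 5 min + 6 h 19 min = 36 h 48 min.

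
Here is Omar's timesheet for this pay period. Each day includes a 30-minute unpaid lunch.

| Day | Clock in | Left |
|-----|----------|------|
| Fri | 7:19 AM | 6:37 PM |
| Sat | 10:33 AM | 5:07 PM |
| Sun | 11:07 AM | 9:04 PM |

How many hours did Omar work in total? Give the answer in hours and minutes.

26 h 19 min

Fri: 7:19 AM–6:37 PM = 11 h 18 min; less 30 min break → 10 h 48 min
Sat: 10:33 AM–5:07 PM = 6 h 34 min; less 30 min break → 6 h 4 min
Sun: 11:07 AM–9:04 PM = 9 h 57 min; less 30 min break → 9 h 27 min
Total: 10 h 48 min + 6 h 4 min + 9 h 27 min = 26 h 19 min.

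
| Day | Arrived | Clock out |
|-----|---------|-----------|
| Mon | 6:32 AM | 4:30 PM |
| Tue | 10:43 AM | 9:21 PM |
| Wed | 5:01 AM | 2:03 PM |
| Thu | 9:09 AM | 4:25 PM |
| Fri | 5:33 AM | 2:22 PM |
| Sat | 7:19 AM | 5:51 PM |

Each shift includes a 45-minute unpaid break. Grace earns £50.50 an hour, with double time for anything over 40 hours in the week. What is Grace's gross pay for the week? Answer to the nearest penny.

Mon: 6:32 AM–4:30 PM = 9 h 58 min; less 45 min break → 9 h 13 min
Tue: 10:43 AM–9:21 PM = 10 h 38 min; less 45 min break → 9 h 53 min
Wed: 5:01 AM–2:03 PM = 9 h 2 min; less 45 min break → 8 h 17 min
Thu: 9:09 AM–4:25 PM = 7 h 16 min; less 45 min break → 6 h 31 min
Fri: 5:33 AM–2:22 PM = 8 h 49 min; less 45 min break → 8 h 4 min
Sat: 7:19 AM–5:51 PM = 10 h 32 min; less 45 min break → 9 h 47 min
Total worked: 51 h 45 min = 3105 min.
Regular 40 h 0 min = 2400 min at £50.50/h; overtime 11 h 45 min = 705 min at £101.00/h.
Pay = (2400 × £50.50 + 705 × £101.00) ÷ 60 = £3206.75.

£3206.75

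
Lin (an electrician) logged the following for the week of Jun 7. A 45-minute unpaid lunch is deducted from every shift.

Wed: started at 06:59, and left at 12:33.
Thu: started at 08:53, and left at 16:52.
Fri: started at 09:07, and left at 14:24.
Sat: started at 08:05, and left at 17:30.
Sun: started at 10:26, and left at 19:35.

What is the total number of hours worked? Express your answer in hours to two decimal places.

33.65 hours

Wed: 06:59–12:33 = 5 h 34 min; less 45 min break → 4 h 49 min
Thu: 08:53–16:52 = 7 h 59 min; less 45 min break → 7 h 14 min
Fri: 09:07–14:24 = 5 h 17 min; less 45 min break → 4 h 32 min
Sat: 08:05–17:30 = 9 h 25 min; less 45 min break → 8 h 40 min
Sun: 10:26–19:35 = 9 h 9 min; less 45 min break → 8 h 24 min
Total: 4 h 49 min + 7 h 14 min + 4 h 32 min + 8 h 40 min + 8 h 24 min = 33 h 39 min.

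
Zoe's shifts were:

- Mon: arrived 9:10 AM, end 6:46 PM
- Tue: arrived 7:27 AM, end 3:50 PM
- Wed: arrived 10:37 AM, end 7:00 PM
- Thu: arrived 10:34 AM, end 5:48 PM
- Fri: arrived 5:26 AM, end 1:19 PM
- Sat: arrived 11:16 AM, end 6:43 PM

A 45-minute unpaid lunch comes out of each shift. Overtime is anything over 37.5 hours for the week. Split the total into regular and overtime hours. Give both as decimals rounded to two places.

Regular 37.50 hours, overtime 6.93 hours

Mon: 9:10 AM–6:46 PM = 9 h 36 min; less 45 min break → 8 h 51 min
Tue: 7:27 AM–3:50 PM = 8 h 23 min; less 45 min break → 7 h 38 min
Wed: 10:37 AM–7:00 PM = 8 h 23 min; less 45 min break → 7 h 38 min
Thu: 10:34 AM–5:48 PM = 7 h 14 min; less 45 min break → 6 h 29 min
Fri: 5:26 AM–1:19 PM = 7 h 53 min; less 45 min break → 7 h 8 min
Sat: 11:16 AM–6:43 PM = 7 h 27 min; less 45 min break → 6 h 42 min
Total worked: 44 h 26 min = 44.43 h.
Threshold 37.5 h → overtime 6 h 56 min, regular 37 h 30 min.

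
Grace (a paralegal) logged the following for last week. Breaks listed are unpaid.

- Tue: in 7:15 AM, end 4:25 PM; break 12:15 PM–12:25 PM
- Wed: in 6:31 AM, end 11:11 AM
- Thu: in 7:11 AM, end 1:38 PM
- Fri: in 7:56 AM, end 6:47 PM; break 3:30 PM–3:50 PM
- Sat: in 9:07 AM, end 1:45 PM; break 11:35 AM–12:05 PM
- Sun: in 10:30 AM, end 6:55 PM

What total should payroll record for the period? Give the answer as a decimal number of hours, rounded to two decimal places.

Tue: 7:15 AM–4:25 PM = 9 h 10 min; less 10 min break → 9 h 0 min
Wed: 6:31 AM–11:11 AM = 4 h 40 min
Thu: 7:11 AM–1:38 PM = 6 h 27 min
Fri: 7:56 AM–6:47 PM = 10 h 51 min; less 20 min break → 10 h 31 min
Sat: 9:07 AM–1:45 PM = 4 h 38 min; less 30 min break → 4 h 8 min
Sun: 10:30 AM–6:55 PM = 8 h 25 min
Total: 9 h 0 min + 4 h 40 min + 6 h 27 min + 10 h 31 min + 4 h 8 min + 8 h 25 min = 43 h 11 min.

43.18 hours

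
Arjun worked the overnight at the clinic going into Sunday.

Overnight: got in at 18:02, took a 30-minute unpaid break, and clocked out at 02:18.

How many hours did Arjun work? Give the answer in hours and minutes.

7 h 46 min

Overnight: 18:02 → midnight = 5 h 58 min; midnight → 02:18 = 2 h 18 min; span 8 h 16 min; less 30 min break → 7 h 46 min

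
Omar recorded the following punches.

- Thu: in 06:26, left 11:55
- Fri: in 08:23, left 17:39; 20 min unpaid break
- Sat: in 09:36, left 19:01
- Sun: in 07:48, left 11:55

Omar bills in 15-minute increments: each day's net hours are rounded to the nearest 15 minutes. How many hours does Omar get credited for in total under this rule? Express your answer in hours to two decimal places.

Thu: 06:26–11:55 = 5 h 29 min → rounds to 5 h 30 min
Fri: 08:23–17:39 = 9 h 16 min − 20 min = 8 h 56 min → rounds to 9 h 0 min
Sat: 09:36–19:01 = 9 h 25 min → rounds to 9 h 30 min
Sun: 07:48–11:55 = 4 h 7 min → rounds to 4 h 0 min
Total credited: 28 h 0 min.

28.00 hours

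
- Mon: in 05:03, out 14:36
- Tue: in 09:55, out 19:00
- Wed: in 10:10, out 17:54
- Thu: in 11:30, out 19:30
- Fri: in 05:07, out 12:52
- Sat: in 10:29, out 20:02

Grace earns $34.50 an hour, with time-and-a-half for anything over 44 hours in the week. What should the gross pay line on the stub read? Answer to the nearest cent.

$1914.75

Mon: 05:03–14:36 = 9 h 33 min
Tue: 09:55–19:00 = 9 h 5 min
Wed: 10:10–17:54 = 7 h 44 min
Thu: 11:30–19:30 = 8 h 0 min
Fri: 05:07–12:52 = 7 h 45 min
Sat: 10:29–20:02 = 9 h 33 min
Total worked: 51 h 40 min = 3100 min.
Regular 44 h 0 min = 2640 min at $34.50/h; overtime 7 h 40 min = 460 min at $51.75/h.
Pay = (2640 × $34.50 + 460 × $51.75) ÷ 60 = $1914.75.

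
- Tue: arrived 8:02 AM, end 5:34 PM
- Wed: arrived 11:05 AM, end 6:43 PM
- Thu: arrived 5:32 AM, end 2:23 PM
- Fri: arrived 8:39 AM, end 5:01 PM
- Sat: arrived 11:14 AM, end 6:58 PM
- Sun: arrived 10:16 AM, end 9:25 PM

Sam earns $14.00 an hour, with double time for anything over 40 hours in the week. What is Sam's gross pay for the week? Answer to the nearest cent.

Tue: 8:02 AM–5:34 PM = 9 h 32 min
Wed: 11:05 AM–6:43 PM = 7 h 38 min
Thu: 5:32 AM–2:23 PM = 8 h 51 min
Fri: 8:39 AM–5:01 PM = 8 h 22 min
Sat: 11:14 AM–6:58 PM = 7 h 44 min
Sun: 10:16 AM–9:25 PM = 11 h 9 min
Total worked: 53 h 16 min = 3196 min.
Regular 40 h 0 min = 2400 min at $14.00/h; overtime 13 h 16 min = 796 min at $28.00/h.
Pay = (2400 × $14.00 + 796 × $28.00) ÷ 60 = $931.47.

$931.47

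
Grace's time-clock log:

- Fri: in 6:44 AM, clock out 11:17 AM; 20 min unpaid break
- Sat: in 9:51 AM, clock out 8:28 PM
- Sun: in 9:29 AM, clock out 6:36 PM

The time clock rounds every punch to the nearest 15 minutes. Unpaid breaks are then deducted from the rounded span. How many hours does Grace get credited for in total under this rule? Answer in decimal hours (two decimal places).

Fri: in 6:44 AM→6:45 AM, out 11:17 AM→11:15 AM; 4 h 30 min − 20 min = 4 h 10 min
Sat: in 9:51 AM→9:45 AM, out 8:28 PM→8:30 PM; 10 h 45 min
Sun: in 9:29 AM→9:30 AM, out 6:36 PM→6:30 PM; 9 h 0 min
Total credited: 23 h 55 min.

23.92 hours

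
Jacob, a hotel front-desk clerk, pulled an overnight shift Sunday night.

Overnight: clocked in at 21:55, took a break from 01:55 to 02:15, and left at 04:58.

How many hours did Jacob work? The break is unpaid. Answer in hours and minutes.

6 h 43 min

Overnight: 21:55 → midnight = 2 h 5 min; midnight → 04:58 = 4 h 58 min; span 7 h 3 min; less 20 min break → 6 h 43 min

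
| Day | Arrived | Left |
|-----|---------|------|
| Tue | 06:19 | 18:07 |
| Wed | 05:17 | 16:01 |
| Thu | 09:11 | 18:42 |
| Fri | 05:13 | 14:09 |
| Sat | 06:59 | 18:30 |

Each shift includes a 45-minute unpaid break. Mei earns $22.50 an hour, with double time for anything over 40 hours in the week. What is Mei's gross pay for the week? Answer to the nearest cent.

Tue: 06:19–18:07 = 11 h 48 min; less 45 min break → 11 h 3 min
Wed: 05:17–16:01 = 10 h 44 min; less 45 min break → 9 h 59 min
Thu: 09:11–18:42 = 9 h 31 min; less 45 min break → 8 h 46 min
Fri: 05:13–14:09 = 8 h 56 min; less 45 min break → 8 h 11 min
Sat: 06:59–18:30 = 11 h 31 min; less 45 min break → 10 h 46 min
Total worked: 48 h 45 min = 2925 min.
Regular 40 h 0 min = 2400 min at $22.50/h; overtime 8 h 45 min = 525 min at $45.00/h.
Pay = (2400 × $22.50 + 525 × $45.00) ÷ 60 = $1293.75.

$1293.75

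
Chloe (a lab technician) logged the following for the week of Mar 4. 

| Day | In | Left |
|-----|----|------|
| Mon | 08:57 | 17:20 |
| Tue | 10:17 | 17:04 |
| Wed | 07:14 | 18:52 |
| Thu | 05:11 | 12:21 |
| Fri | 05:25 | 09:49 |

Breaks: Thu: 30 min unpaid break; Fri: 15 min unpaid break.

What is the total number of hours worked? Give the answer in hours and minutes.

Mon: 08:57–17:20 = 8 h 23 min
Tue: 10:17–17:04 = 6 h 47 min
Wed: 07:14–18:52 = 11 h 38 min
Thu: 05:11–12:21 = 7 h 10 min; less 30 min break → 6 h 40 min
Fri: 05:25–09:49 = 4 h 24 min; less 15 min break → 4 h 9 min
Total: 8 h 23 min + 6 h 47 min + 11 h 38 min + 6 h 40 min + 4 h 9 min = 37 h 37 min.

37 h 37 min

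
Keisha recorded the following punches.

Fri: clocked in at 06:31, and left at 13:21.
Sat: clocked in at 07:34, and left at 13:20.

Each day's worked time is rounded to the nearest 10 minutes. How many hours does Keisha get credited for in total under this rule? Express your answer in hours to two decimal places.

Fri: 06:31–13:21 = 6 h 50 min → rounds to 6 h 50 min
Sat: 07:34–13:20 = 5 h 46 min → rounds to 5 h 50 min
Total credited: 12 h 40 min.

12.67 hours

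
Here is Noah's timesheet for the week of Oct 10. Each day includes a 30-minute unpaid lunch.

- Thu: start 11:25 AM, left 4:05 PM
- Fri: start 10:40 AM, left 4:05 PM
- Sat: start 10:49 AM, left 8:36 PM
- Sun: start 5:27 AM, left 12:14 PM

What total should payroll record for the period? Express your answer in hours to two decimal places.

Thu: 11:25 AM–4:05 PM = 4 h 40 min; less 30 min break → 4 h 10 min
Fri: 10:40 AM–4:05 PM = 5 h 25 min; less 30 min break → 4 h 55 min
Sat: 10:49 AM–8:36 PM = 9 h 47 min; less 30 min break → 9 h 17 min
Sun: 5:27 AM–12:14 PM = 6 h 47 min; less 30 min break → 6 h 17 min
Total: 4 h 10 min + 4 h 55 min + 9 h 17 min + 6 h 17 min = 24 h 39 min.

24.65 hours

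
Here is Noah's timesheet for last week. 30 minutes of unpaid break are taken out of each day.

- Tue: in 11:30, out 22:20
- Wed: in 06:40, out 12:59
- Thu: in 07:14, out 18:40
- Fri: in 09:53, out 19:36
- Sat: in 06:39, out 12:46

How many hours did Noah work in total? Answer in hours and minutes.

41 h 55 min

Tue: 11:30–22:20 = 10 h 50 min; less 30 min break → 10 h 20 min
Wed: 06:40–12:59 = 6 h 19 min; less 30 min break → 5 h 49 min
Thu: 07:14–18:40 = 11 h 26 min; less 30 min break → 10 h 56 min
Fri: 09:53–19:36 = 9 h 43 min; less 30 min break → 9 h 13 min
Sat: 06:39–12:46 = 6 h 7 min; less 30 min break → 5 h 37 min
Total: 10 h 20 min + 5 h 49 min + 10 h 56 min + 9 h 13 min + 5 h 37 min = 41 h 55 min.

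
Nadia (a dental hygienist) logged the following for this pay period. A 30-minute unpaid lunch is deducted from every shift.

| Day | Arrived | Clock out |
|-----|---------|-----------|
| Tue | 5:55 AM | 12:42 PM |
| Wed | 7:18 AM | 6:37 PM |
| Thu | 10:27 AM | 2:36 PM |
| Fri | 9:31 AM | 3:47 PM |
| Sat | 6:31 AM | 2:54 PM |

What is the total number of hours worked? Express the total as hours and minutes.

34 h 24 min

Tue: 5:55 AM–12:42 PM = 6 h 47 min; less 30 min break → 6 h 17 min
Wed: 7:18 AM–6:37 PM = 11 h 19 min; less 30 min break → 10 h 49 min
Thu: 10:27 AM–2:36 PM = 4 h 9 min; less 30 min break → 3 h 39 min
Fri: 9:31 AM–3:47 PM = 6 h 16 min; less 30 min break → 5 h 46 min
Sat: 6:31 AM–2:54 PM = 8 h 23 min; less 30 min break → 7 h 53 min
Total: 6 h 17 min + 10 h 49 min + 3 h 39 min + 5 h 46 min + 7 h 53 min = 34 h 24 min.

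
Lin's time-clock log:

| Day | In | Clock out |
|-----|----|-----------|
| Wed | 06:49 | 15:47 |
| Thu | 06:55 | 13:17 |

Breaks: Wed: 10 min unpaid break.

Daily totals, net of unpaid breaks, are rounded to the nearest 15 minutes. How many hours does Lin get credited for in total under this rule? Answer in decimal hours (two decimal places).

15.00 hours

Wed: 06:49–15:47 = 8 h 58 min − 10 min = 8 h 48 min → rounds to 8 h 45 min
Thu: 06:55–13:17 = 6 h 22 min → rounds to 6 h 15 min
Total credited: 15 h 0 min.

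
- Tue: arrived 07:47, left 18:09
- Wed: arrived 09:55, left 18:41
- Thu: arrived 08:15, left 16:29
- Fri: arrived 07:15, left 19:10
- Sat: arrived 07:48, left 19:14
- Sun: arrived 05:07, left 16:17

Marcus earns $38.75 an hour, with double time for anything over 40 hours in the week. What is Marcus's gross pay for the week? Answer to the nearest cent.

$3245.96

Tue: 07:47–18:09 = 10 h 22 min
Wed: 09:55–18:41 = 8 h 46 min
Thu: 08:15–16:29 = 8 h 14 min
Fri: 07:15–19:10 = 11 h 55 min
Sat: 07:48–19:14 = 11 h 26 min
Sun: 05:07–16:17 = 11 h 10 min
Total worked: 61 h 53 min = 3713 min.
Regular 40 h 0 min = 2400 min at $38.75/h; overtime 21 h 53 min = 1313 min at $77.50/h.
Pay = (2400 × $38.75 + 1313 × $77.50) ÷ 60 = $3245.96.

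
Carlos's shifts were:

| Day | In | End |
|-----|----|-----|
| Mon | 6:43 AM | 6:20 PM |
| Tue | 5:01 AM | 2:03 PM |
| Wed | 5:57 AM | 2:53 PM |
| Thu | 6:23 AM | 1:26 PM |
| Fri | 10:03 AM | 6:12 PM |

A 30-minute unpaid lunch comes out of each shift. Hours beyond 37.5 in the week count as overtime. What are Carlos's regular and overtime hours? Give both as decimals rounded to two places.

Regular 37.50 hours, overtime 4.78 hours

Mon: 6:43 AM–6:20 PM = 11 h 37 min; less 30 min break → 11 h 7 min
Tue: 5:01 AM–2:03 PM = 9 h 2 min; less 30 min break → 8 h 32 min
Wed: 5:57 AM–2:53 PM = 8 h 56 min; less 30 min break → 8 h 26 min
Thu: 6:23 AM–1:26 PM = 7 h 3 min; less 30 min break → 6 h 33 min
Fri: 10:03 AM–6:12 PM = 8 h 9 min; less 30 min break → 7 h 39 min
Total worked: 42 h 17 min = 42.28 h.
Threshold 37.5 h → overtime 4 h 47 min, regular 37 h 30 min.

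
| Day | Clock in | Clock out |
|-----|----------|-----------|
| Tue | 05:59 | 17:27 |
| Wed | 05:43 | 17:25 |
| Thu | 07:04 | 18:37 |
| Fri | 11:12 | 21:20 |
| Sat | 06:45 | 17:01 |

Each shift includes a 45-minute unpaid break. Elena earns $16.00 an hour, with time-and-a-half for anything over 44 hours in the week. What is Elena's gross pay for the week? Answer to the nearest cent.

Tue: 05:59–17:27 = 11 h 28 min; less 45 min break → 10 h 43 min
Wed: 05:43–17:25 = 11 h 42 min; less 45 min break → 10 h 57 min
Thu: 07:04–18:37 = 11 h 33 min; less 45 min break → 10 h 48 min
Fri: 11:12–21:20 = 10 h 8 min; less 45 min break → 9 h 23 min
Sat: 06:45–17:01 = 10 h 16 min; less 45 min break → 9 h 31 min
Total worked: 51 h 22 min = 3082 min.
Regular 44 h 0 min = 2640 min at $16.00/h; overtime 7 h 22 min = 442 min at $24.00/h.
Pay = (2640 × $16.00 + 442 × $24.00) ÷ 60 = $880.80.

$880.80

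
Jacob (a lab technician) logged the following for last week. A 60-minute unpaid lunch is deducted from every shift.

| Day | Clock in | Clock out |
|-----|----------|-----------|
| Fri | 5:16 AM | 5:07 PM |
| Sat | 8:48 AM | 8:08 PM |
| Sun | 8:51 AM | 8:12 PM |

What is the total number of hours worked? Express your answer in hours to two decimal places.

31.53 hours

Fri: 5:16 AM–5:07 PM = 11 h 51 min; less 60 min break → 10 h 51 min
Sat: 8:48 AM–8:08 PM = 11 h 20 min; less 60 min break → 10 h 20 min
Sun: 8:51 AM–8:12 PM = 11 h 21 min; less 60 min break → 10 h 21 min
Total: 10 h 51 min + 10 h 20 min + 10 h 21 min = 31 h 32 min.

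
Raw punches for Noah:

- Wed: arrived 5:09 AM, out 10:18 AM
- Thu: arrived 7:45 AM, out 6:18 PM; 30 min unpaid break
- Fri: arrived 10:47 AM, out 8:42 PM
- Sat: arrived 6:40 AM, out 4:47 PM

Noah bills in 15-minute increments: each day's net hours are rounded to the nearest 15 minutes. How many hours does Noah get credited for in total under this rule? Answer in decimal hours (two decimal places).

35.25 hours

Wed: 5:09 AM–10:18 AM = 5 h 9 min → rounds to 5 h 15 min
Thu: 7:45 AM–6:18 PM = 10 h 33 min − 30 min = 10 h 3 min → rounds to 10 h 0 min
Fri: 10:47 AM–8:42 PM = 9 h 55 min → rounds to 10 h 0 min
Sat: 6:40 AM–4:47 PM = 10 h 7 min → rounds to 10 h 0 min
Total credited: 35 h 15 min.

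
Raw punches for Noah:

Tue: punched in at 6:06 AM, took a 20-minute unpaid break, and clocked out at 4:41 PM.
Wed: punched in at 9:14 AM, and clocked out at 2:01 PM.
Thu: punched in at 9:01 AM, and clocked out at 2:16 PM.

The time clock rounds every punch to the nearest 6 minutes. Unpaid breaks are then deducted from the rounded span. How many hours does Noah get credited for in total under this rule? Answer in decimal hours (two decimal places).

20.37 hours

Tue: in 6:06 AM→6:06 AM, out 4:41 PM→4:42 PM; 10 h 36 min − 20 min = 10 h 16 min
Wed: in 9:14 AM→9:12 AM, out 2:01 PM→2:00 PM; 4 h 48 min
Thu: in 9:01 AM→9:00 AM, out 2:16 PM→2:18 PM; 5 h 18 min
Total credited: 20 h 22 min.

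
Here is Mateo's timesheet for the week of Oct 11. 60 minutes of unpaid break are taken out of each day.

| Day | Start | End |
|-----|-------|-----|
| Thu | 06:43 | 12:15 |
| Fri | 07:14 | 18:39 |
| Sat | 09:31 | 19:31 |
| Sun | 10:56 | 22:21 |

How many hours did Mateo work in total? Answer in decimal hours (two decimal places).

Thu: 06:43–12:15 = 5 h 32 min; less 60 min break → 4 h 32 min
Fri: 07:14–18:39 = 11 h 25 min; less 60 min break → 10 h 25 min
Sat: 09:31–19:31 = 10 h 0 min; less 60 min break → 9 h 0 min
Sun: 10:56–22:21 = 11 h 25 min; less 60 min break → 10 h 25 min
Total: 4 h 32 min + 10 h 25 min + 9 h 0 min + 10 h 25 min = 34 h 22 min.

34.37 hours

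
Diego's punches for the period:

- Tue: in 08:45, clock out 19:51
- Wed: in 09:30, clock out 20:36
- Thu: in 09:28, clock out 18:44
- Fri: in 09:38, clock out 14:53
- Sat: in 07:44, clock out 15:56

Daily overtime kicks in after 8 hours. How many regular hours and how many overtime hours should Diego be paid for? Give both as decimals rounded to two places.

Tue: 08:45–19:51 = 11 h 6 min
Wed: 09:30–20:36 = 11 h 6 min
Thu: 09:28–18:44 = 9 h 16 min
Fri: 09:38–14:53 = 5 h 15 min
Sat: 07:44–15:56 = 8 h 12 min
Tue reg 8 h 0 min / OT 3 h 6 min; Wed reg 8 h 0 min / OT 3 h 6 min; Thu reg 8 h 0 min / OT 1 h 16 min; Fri reg 5 h 15 min / OT 0 h 0 min; Sat reg 8 h 0 min / OT 0 h 12 min.
Totals: regular 37 h 15 min, overtime 7 h 40 min.

Regular 37.25 hours, overtime 7.67 hours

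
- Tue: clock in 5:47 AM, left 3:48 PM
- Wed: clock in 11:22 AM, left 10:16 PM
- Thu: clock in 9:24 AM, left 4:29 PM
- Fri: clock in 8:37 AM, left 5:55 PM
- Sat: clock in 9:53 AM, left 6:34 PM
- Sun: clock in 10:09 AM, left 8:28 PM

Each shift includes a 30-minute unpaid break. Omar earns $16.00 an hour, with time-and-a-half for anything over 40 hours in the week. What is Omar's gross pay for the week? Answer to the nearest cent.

Tue: 5:47 AM–3:48 PM = 10 h 1 min; less 30 min break → 9 h 31 min
Wed: 11:22 AM–10:16 PM = 10 h 54 min; less 30 min break → 10 h 24 min
Thu: 9:24 AM–4:29 PM = 7 h 5 min; less 30 min break → 6 h 35 min
Fri: 8:37 AM–5:55 PM = 9 h 18 min; less 30 min break → 8 h 48 min
Sat: 9:53 AM–6:34 PM = 8 h 41 min; less 30 min break → 8 h 11 min
Sun: 10:09 AM–8:28 PM = 10 h 19 min; less 30 min break → 9 h 49 min
Total worked: 53 h 18 min = 3198 min.
Regular 40 h 0 min = 2400 min at $16.00/h; overtime 13 h 18 min = 798 min at $24.00/h.
Pay = (2400 × $16.00 + 798 × $24.00) ÷ 60 = $959.20.

$959.20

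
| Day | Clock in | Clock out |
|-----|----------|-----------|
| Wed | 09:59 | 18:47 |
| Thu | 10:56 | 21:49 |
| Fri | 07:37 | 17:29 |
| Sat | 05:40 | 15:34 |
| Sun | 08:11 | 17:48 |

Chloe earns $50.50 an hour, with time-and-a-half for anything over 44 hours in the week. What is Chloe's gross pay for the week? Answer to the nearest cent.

Wed: 09:59–18:47 = 8 h 48 min
Thu: 10:56–21:49 = 10 h 53 min
Fri: 07:37–17:29 = 9 h 52 min
Sat: 05:40–15:34 = 9 h 54 min
Sun: 08:11–17:48 = 9 h 37 min
Total worked: 49 h 4 min = 2944 min.
Regular 44 h 0 min = 2640 min at $50.50/h; overtime 5 h 4 min = 304 min at $75.75/h.
Pay = (2640 × $50.50 + 304 × $75.75) ÷ 60 = $2605.80.

$2605.80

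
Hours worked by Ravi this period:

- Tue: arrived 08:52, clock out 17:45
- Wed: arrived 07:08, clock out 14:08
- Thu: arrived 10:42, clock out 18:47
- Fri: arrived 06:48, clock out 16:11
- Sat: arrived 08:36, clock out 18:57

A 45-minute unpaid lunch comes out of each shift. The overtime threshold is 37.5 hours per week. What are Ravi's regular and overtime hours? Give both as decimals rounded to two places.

Tue: 08:52–17:45 = 8 h 53 min; less 45 min break → 8 h 8 min
Wed: 07:08–14:08 = 7 h 0 min; less 45 min break → 6 h 15 min
Thu: 10:42–18:47 = 8 h 5 min; less 45 min break → 7 h 20 min
Fri: 06:48–16:11 = 9 h 23 min; less 45 min break → 8 h 38 min
Sat: 08:36–18:57 = 10 h 21 min; less 45 min break → 9 h 36 min
Total worked: 39 h 57 min = 39.95 h.
Threshold 37.5 h → overtime 2 h 27 min, regular 37 h 30 min.

Regular 37.50 hours, overtime 2.45 hours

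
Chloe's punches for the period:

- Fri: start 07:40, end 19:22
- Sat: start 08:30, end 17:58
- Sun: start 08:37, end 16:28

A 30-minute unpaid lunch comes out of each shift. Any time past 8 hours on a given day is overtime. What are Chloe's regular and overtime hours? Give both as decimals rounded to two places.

Fri: 07:40–19:22 = 11 h 42 min; less 30 min break → 11 h 12 min
Sat: 08:30–17:58 = 9 h 28 min; less 30 min break → 8 h 58 min
Sun: 08:37–16:28 = 7 h 51 min; less 30 min break → 7 h 21 min
Fri reg 8 h 0 min / OT 3 h 12 min; Sat reg 8 h 0 min / OT 0 h 58 min; Sun reg 7 h 21 min / OT 0 h 0 min.
Totals: regular 23 h 21 min, overtime 4 h 10 min.

Regular 23.35 hours, overtime 4.17 hours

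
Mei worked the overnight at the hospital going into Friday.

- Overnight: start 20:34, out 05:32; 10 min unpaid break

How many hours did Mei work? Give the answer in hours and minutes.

8 h 48 min

Overnight: 20:34 → midnight = 3 h 26 min; midnight → 05:32 = 5 h 32 min; span 8 h 58 min; less 10 min break → 8 h 48 min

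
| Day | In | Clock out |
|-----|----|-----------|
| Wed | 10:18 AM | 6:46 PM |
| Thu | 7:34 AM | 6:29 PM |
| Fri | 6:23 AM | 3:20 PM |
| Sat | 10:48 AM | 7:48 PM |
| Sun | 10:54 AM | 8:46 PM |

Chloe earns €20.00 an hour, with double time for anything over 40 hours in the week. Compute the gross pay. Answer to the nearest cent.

Wed: 10:18 AM–6:46 PM = 8 h 28 min
Thu: 7:34 AM–6:29 PM = 10 h 55 min
Fri: 6:23 AM–3:20 PM = 8 h 57 min
Sat: 10:48 AM–7:48 PM = 9 h 0 min
Sun: 10:54 AM–8:46 PM = 9 h 52 min
Total worked: 47 h 12 min = 2832 min.
Regular 40 h 0 min = 2400 min at €20.00/h; overtime 7 h 12 min = 432 min at €40.00/h.
Pay = (2400 × €20.00 + 432 × €40.00) ÷ 60 = €1088.00.

€1088.00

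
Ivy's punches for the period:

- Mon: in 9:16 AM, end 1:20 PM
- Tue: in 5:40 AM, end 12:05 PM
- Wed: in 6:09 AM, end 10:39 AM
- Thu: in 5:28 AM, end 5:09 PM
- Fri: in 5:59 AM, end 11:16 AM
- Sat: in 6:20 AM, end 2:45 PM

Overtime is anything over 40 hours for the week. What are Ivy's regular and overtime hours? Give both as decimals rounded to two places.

Mon: 9:16 AM–1:20 PM = 4 h 4 min
Tue: 5:40 AM–12:05 PM = 6 h 25 min
Wed: 6:09 AM–10:39 AM = 4 h 30 min
Thu: 5:28 AM–5:09 PM = 11 h 41 min
Fri: 5:59 AM–11:16 AM = 5 h 17 min
Sat: 6:20 AM–2:45 PM = 8 h 25 min
Total worked: 40 h 22 min = 40.37 h.
Threshold 40 h → overtime 0 h 22 min, regular 40 h 0 min.

Regular 40.00 hours, overtime 0.37 hours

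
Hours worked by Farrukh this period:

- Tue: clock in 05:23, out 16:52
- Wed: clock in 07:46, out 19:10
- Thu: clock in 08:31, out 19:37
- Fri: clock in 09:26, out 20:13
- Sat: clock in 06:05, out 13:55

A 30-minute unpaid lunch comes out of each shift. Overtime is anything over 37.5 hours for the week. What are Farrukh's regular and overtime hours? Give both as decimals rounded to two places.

Regular 37.50 hours, overtime 12.60 hours

Tue: 05:23–16:52 = 11 h 29 min; less 30 min break → 10 h 59 min
Wed: 07:46–19:10 = 11 h 24 min; less 30 min break → 10 h 54 min
Thu: 08:31–19:37 = 11 h 6 min; less 30 min break → 10 h 36 min
Fri: 09:26–20:13 = 10 h 47 min; less 30 min break → 10 h 17 min
Sat: 06:05–13:55 = 7 h 50 min; less 30 min break → 7 h 20 min
Total worked: 50 h 6 min = 50.10 h.
Threshold 37.5 h → overtime 12 h 36 min, regular 37 h 30 min.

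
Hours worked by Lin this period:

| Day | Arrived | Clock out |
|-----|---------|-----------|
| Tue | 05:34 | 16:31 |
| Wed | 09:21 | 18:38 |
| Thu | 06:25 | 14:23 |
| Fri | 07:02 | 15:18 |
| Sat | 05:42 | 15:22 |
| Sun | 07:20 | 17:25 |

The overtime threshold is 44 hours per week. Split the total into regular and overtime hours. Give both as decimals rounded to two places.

Regular 44.00 hours, overtime 12.22 hours

Tue: 05:34–16:31 = 10 h 57 min
Wed: 09:21–18:38 = 9 h 17 min
Thu: 06:25–14:23 = 7 h 58 min
Fri: 07:02–15:18 = 8 h 16 min
Sat: 05:42–15:22 = 9 h 40 min
Sun: 07:20–17:25 = 10 h 5 min
Total worked: 56 h 13 min = 56.22 h.
Threshold 44 h → overtime 12 h 13 min, regular 44 h 0 min.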